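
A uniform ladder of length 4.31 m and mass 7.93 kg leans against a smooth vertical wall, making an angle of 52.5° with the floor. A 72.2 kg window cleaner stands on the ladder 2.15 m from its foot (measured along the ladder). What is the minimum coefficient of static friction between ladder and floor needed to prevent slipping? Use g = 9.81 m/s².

μ_min ≈ 0.383

Take moments about the foot of the ladder.
Ladder weight 7.93×9.81 = 77.79 N acts at 2.155 m along the ladder; its horizontal arm is 2.155·cos52.5° = 1.312 m → τ = 102.1 N·m clockwise.
Window cleaner: 72.2×9.81 = 708.3 N at 2.15 m → arm 1.309 m → τ = 927.2 N·m clockwise.
Wall normal N acts horizontally at the top; its moment arm is the height L sinθ = 4.31·sin52.5° = 3.419 m, counterclockwise.
Setting net torque to zero: N × 3.419 = 1029 → N = 301 N.
ΣFx = 0 ⇒ f = N_wall = 301 N. ΣFy = 0 ⇒ N_floor = 786.1 N.
μ_min = f / N_floor = 301 / 786.1 = 0.383.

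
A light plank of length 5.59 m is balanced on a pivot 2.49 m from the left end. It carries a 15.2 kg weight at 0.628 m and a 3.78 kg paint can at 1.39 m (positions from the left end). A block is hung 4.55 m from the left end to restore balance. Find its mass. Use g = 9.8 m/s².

Take moments about the pivot (at 2.49 m from the left end).
Weight: 15.2 × 9.8 = 149 N down at 0.628 m → arm 1.862 m, τ = 149 × 1.862 = 277.4 N·m counterclockwise.
Paint can: 3.78 × 9.8 = 37.04 N down at 1.39 m → arm 1.1 m, τ = 37.04 × 1.1 = 40.74 N·m counterclockwise.
Net moment of known loads = 318.1 N·m counterclockwise.
An unknown mass m at 4.55 m has arm 2.06 m; its moment is m·g·2.06 clockwise.
For rotational equilibrium, m × 9.8 × 2.06 = 318.1, so m = 318.1 / (9.8 × 2.06) = 15.8 kg.

m ≈ 15.8 kg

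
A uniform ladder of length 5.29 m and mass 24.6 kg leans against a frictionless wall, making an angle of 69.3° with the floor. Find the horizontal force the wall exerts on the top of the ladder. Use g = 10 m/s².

Choose the foot of the ladder as the axis so the floor normal and friction both act there and drop out.
Ladder weight 24.6×10 = 246 N acts at 2.645 m along the ladder; its horizontal arm is 2.645·cos69.3° = 0.9349 m → τ = 230 N·m clockwise.
Wall normal N acts horizontally at the top; its moment arm is the height L sinθ = 5.29·sin69.3° = 4.948 m, counterclockwise.
For rotational equilibrium, N × 4.948 = 230, so N = 46.5 N.

N_wall ≈ 46.5 N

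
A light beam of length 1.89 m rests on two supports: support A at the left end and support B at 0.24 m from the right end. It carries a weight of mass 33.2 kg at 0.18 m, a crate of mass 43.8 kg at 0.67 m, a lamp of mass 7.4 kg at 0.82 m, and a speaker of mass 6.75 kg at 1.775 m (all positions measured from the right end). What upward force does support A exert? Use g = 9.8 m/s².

Take moments about support B.
Weight: 33.2 × 9.8 = 325.4 N down at 0.18 m → arm 0.06 m, τ = 325.4 × 0.06 = 19.52 N·m clockwise.
Crate: 43.8 × 9.8 = 429.2 N down at 0.67 m → arm 0.43 m, τ = 429.2 × 0.43 = 184.6 N·m counterclockwise.
Lamp: 7.4 × 9.8 = 72.52 N down at 0.82 m → arm 0.58 m, τ = 72.52 × 0.58 = 42.06 N·m counterclockwise.
Speaker: 6.75 × 9.8 = 66.15 N down at 1.775 m → arm 1.535 m, τ = 66.15 × 1.535 = 101.5 N·m counterclockwise.
Net load moment about support B = 308.6 N·m counterclockwise.
Reaction R at support A is upward at 1.89 m, arm 1.65 m → moment R × 1.65 clockwise.
Στ = 0 ⇒ R × 1.65 = 308.6 ⇒ R = 187 N.

R_A ≈ 187 N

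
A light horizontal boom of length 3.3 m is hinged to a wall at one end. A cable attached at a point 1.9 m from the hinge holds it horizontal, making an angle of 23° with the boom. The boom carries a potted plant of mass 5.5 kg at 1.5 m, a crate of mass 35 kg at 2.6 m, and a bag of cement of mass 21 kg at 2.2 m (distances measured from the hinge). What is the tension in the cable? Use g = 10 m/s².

T ≈ 1960 N

Sum moments about the hinge (the unknown hinge reaction has zero arm there).
Potted plant: 5.5 × 10 = 55 N down at 1.5 m → arm 1.5 m, τ = 55 × 1.5 = 82.5 N·m clockwise.
Crate: 35 × 10 = 350 N down at 2.6 m → arm 2.6 m, τ = 350 × 2.6 = 910 N·m clockwise.
Bag of cement: 21 × 10 = 210 N down at 2.2 m → arm 2.2 m, τ = 210 × 2.2 = 462 N·m clockwise.
Total clockwise load moment = 1454 N·m.
The cable tension T acts at 1.9 m; only its component perpendicular to the boom, T sinθ, produces torque. sin 23° = 0.3907.
For rotational equilibrium, T × 1.9 × 0.3907 = 1454, so T = 1454 / 0.7423 = 1960 N.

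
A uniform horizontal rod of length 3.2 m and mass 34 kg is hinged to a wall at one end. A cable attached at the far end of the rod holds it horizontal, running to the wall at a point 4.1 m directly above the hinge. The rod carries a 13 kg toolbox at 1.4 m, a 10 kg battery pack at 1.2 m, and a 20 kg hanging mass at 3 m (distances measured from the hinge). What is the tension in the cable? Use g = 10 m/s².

T ≈ 573 N

Take moments about the hinge.
Beam weight: 34 × 10 = 340 N down at 1.6 m → arm 1.6 m, τ = 340 × 1.6 = 544 N·m clockwise.
Toolbox: 13 × 10 = 130 N down at 1.4 m → arm 1.4 m, τ = 130 × 1.4 = 182 N·m clockwise.
Battery pack: 10 × 10 = 100 N down at 1.2 m → arm 1.2 m, τ = 100 × 1.2 = 120 N·m clockwise.
Hanging mass: 20 × 10 = 200 N down at 3 m → arm 3 m, τ = 200 × 3 = 600 N·m clockwise.
Total clockwise load moment = 1446 N·m.
The cable tension T acts at 3.2 m; only its component perpendicular to the rod, T sinθ, produces torque. sinθ = h/√(h²+d²) = 4.1/√(4.1²+3.2²) = 0.7883.
Setting net torque to zero: T × 3.2 × 0.7883 = 1446 → T = 1446 / 2.523 = 573 N.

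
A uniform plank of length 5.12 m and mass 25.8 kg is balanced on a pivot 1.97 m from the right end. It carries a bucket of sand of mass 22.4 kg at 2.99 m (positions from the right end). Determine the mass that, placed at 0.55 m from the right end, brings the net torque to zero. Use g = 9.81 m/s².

m ≈ 26.8 kg

About the pivot (at 1.97 m from the right end):
Beam weight: 25.8 × 9.81 = 253.1 N down at 2.56 m → arm 0.59 m, τ = 253.1 × 0.59 = 149.3 N·m counterclockwise.
Bucket of sand: 22.4 × 9.81 = 219.7 N down at 2.99 m → arm 1.02 m, τ = 219.7 × 1.02 = 224.1 N·m counterclockwise.
Net moment of known loads = 373.4 N·m counterclockwise.
An unknown mass m at 0.55 m has arm 1.42 m; its moment is m·g·1.42 clockwise.
Balancing moments: m × 9.81 × 1.42 = 373.4, giving m = 373.4 / (9.81 × 1.42) = 26.8 kg.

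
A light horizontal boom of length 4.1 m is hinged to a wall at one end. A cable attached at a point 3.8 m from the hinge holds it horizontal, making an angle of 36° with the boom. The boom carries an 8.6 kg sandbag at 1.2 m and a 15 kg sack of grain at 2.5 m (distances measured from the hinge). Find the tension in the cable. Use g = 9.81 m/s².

About the hinge:
Sandbag: 8.6 × 9.81 = 84.37 N down at 1.2 m → arm 1.2 m, τ = 84.37 × 1.2 = 101.2 N·m clockwise.
Sack of grain: 15 × 9.81 = 147.2 N down at 2.5 m → arm 2.5 m, τ = 147.2 × 2.5 = 368 N·m clockwise.
Total clockwise load moment = 469.2 N·m.
The cable tension T acts at 3.8 m; only its component perpendicular to the boom, T sinθ, produces torque. sin 36° = 0.5878.
Στ = 0 ⇒ T × 3.8 × 0.5878 = 469.2 ⇒ T = 469.2 / 2.234 = 210 N.

T ≈ 210 N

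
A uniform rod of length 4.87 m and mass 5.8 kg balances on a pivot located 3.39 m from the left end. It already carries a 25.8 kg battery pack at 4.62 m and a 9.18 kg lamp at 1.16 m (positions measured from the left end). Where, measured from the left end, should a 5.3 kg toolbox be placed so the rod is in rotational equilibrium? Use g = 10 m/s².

x ≈ 2.31 m from the left end

Choose the pivot (at 3.39 m from the left end) as the axis so the support reaction has zero arm there.
Beam weight: 5.8 × 10 = 58 N down at 2.435 m → arm 0.955 m, τ = 58 × 0.955 = 55.39 N·m counterclockwise.
Battery pack: 25.8 × 10 = 258 N down at 4.62 m → arm 1.23 m, τ = 258 × 1.23 = 317.3 N·m clockwise.
Lamp: 9.18 × 10 = 91.8 N down at 1.16 m → arm 2.23 m, τ = 91.8 × 2.23 = 204.7 N·m counterclockwise.
Net moment of existing loads = 57.21 N·m clockwise.
The toolbox weighs 5.3 × 10 = 53 N and must supply an equal counterclockwise moment, so its lever arm about the pivot is 57.21 / 53 = 1.08 m.
That puts it at 3.39 − 1.08 = 2.31 m from the left end.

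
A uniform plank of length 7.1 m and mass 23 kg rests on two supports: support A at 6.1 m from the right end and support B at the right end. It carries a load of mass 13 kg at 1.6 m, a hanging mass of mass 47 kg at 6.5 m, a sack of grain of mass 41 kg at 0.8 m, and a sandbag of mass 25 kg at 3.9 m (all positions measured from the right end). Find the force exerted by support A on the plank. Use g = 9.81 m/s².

R_A ≈ 866 N

Taking torques about support B:
Beam weight: 23 × 9.81 = 225.6 N down at 3.55 m → arm 3.55 m, τ = 225.6 × 3.55 = 800.9 N·m counterclockwise.
Load: 13 × 9.81 = 127.5 N down at 1.6 m → arm 1.6 m, τ = 127.5 × 1.6 = 204 N·m counterclockwise.
Hanging mass: 47 × 9.81 = 461.1 N down at 6.5 m → arm 6.5 m, τ = 461.1 × 6.5 = 2997 N·m counterclockwise.
Sack of grain: 41 × 9.81 = 402.2 N down at 0.8 m → arm 0.8 m, τ = 402.2 × 0.8 = 321.8 N·m counterclockwise.
Sandbag: 25 × 9.81 = 245.2 N down at 3.9 m → arm 3.9 m, τ = 245.2 × 3.9 = 956.3 N·m counterclockwise.
Net load moment about support B = 5280 N·m counterclockwise.
Reaction R at support A is upward at 6.1 m, arm 6.1 m → moment R × 6.1 clockwise.
Setting net torque to zero: R × 6.1 = 5280 → R = 866 N.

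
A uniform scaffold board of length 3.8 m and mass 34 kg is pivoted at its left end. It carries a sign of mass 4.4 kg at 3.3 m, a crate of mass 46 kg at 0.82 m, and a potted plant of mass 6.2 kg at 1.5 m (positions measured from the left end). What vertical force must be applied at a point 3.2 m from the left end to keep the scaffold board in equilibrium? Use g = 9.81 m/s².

About the left end:
Beam weight: 34 × 9.81 = 333.5 N down at 1.9 m → arm 1.9 m, τ = 333.5 × 1.9 = 633.6 N·m clockwise.
Sign: 4.4 × 9.81 = 43.16 N down at 3.3 m → arm 3.3 m, τ = 43.16 × 3.3 = 142.4 N·m clockwise.
Crate: 46 × 9.81 = 451.3 N down at 0.82 m → arm 0.82 m, τ = 451.3 × 0.82 = 370.1 N·m clockwise.
Potted plant: 6.2 × 9.81 = 60.82 N down at 1.5 m → arm 1.5 m, τ = 60.82 × 1.5 = 91.23 N·m clockwise.
Net moment of the loads = 1237 N·m clockwise.
The upward force F acts at a point 3.2 m from the left end, arm 3.2 m, giving F × 3.2 counterclockwise.
Setting net torque to zero: F × 3.2 = 1237 → F = 1237 / 3.2 = 387 N.

F ≈ 387 N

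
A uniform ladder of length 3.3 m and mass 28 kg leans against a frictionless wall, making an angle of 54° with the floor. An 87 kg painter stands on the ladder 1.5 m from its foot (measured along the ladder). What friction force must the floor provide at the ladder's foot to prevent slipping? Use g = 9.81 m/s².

f ≈ 382 N

About the foot of the ladder:
Ladder weight 28×9.81 = 274.7 N acts at 1.65 m along the ladder; its horizontal arm is 1.65·cos54° = 0.9698 m → τ = 266.4 N·m clockwise.
Painter: 87×9.81 = 853.5 N at 1.5 m → arm 0.8817 m → τ = 752.5 N·m clockwise.
Wall normal N acts horizontally at the top; its moment arm is the height L sinθ = 3.3·sin54° = 2.67 m, counterclockwise.
Balancing moments: N × 2.67 = 1019, giving N = 382 N.
ΣFx = 0: friction at the foot balances the wall's push, so f = N_wall = 382 N.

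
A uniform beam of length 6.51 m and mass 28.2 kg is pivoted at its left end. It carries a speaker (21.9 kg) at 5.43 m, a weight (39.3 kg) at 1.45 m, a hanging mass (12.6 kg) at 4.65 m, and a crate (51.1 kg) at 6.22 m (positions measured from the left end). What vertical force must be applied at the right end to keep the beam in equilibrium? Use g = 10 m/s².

About the left end:
Beam weight: 28.2 × 10 = 282 N down at 3.255 m → arm 3.255 m, τ = 282 × 3.255 = 917.9 N·m clockwise.
Speaker: 21.9 × 10 = 219 N down at 5.43 m → arm 5.43 m, τ = 219 × 5.43 = 1189 N·m clockwise.
Weight: 39.3 × 10 = 393 N down at 1.45 m → arm 1.45 m, τ = 393 × 1.45 = 569.9 N·m clockwise.
Hanging mass: 12.6 × 10 = 126 N down at 4.65 m → arm 4.65 m, τ = 126 × 4.65 = 585.9 N·m clockwise.
Crate: 51.1 × 10 = 511 N down at 6.22 m → arm 6.22 m, τ = 511 × 6.22 = 3178 N·m clockwise.
Net moment of the loads = 6441 N·m clockwise.
The upward force F acts at the right end, arm 6.51 m, giving F × 6.51 counterclockwise.
Setting net torque to zero: F × 6.51 = 6441 → F = 6441 / 6.51 = 989 N.

F ≈ 989 N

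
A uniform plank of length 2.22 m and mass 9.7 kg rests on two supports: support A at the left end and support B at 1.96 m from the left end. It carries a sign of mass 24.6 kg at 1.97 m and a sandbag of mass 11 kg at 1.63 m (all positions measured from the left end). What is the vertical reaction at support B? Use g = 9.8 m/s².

Taking torques about support A:
Beam weight: 9.7 × 9.8 = 95.06 N down at 1.11 m → arm 1.11 m, τ = 95.06 × 1.11 = 105.5 N·m clockwise.
Sign: 24.6 × 9.8 = 241.1 N down at 1.97 m → arm 1.97 m, τ = 241.1 × 1.97 = 475 N·m clockwise.
Sandbag: 11 × 9.8 = 107.8 N down at 1.63 m → arm 1.63 m, τ = 107.8 × 1.63 = 175.7 N·m clockwise.
Net load moment about support A = 756.2 N·m clockwise.
Reaction R at support B is upward at 1.96 m, arm 1.96 m → moment R × 1.96 counterclockwise.
Στ = 0 ⇒ R × 1.96 = 756.2 ⇒ R = 386 N.

R_B ≈ 386 N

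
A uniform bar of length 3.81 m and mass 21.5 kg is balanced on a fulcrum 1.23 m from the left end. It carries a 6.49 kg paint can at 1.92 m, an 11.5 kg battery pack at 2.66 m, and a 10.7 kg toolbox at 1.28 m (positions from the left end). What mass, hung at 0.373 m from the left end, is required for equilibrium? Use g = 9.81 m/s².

m ≈ 42 kg

Sum moments about the fulcrum (at 1.23 m from the left end) (the support reaction has zero arm there).
Beam weight: 21.5 × 9.81 = 210.9 N down at 1.905 m → arm 0.675 m, τ = 210.9 × 0.675 = 142.4 N·m clockwise.
Paint can: 6.49 × 9.81 = 63.67 N down at 1.92 m → arm 0.69 m, τ = 63.67 × 0.69 = 43.93 N·m clockwise.
Battery pack: 11.5 × 9.81 = 112.8 N down at 2.66 m → arm 1.43 m, τ = 112.8 × 1.43 = 161.3 N·m clockwise.
Toolbox: 10.7 × 9.81 = 105 N down at 1.28 m → arm 0.05 m, τ = 105 × 0.05 = 5.25 N·m clockwise.
Net moment of known loads = 352.9 N·m clockwise.
An unknown mass m at 0.373 m has arm 0.857 m; its moment is m·g·0.857 counterclockwise.
Balancing moments: m × 9.81 × 0.857 = 352.9, giving m = 352.9 / (9.81 × 0.857) = 42 kg.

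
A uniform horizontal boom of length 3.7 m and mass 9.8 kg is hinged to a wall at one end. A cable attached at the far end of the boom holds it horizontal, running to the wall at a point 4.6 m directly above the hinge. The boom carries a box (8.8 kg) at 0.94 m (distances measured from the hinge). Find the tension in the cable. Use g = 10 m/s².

About the hinge:
Beam weight: 9.8 × 10 = 98 N down at 1.85 m → arm 1.85 m, τ = 98 × 1.85 = 181.3 N·m clockwise.
Box: 8.8 × 10 = 88 N down at 0.94 m → arm 0.94 m, τ = 88 × 0.94 = 82.72 N·m clockwise.
Total clockwise load moment = 264 N·m.
The cable tension T acts at 3.7 m; only its component perpendicular to the boom, T sinθ, produces torque. sinθ = h/√(h²+d²) = 4.6/√(4.6²+3.7²) = 0.7792.
Στ = 0 ⇒ T × 3.7 × 0.7792 = 264 ⇒ T = 264 / 2.883 = 91.6 N.

T ≈ 91.6 N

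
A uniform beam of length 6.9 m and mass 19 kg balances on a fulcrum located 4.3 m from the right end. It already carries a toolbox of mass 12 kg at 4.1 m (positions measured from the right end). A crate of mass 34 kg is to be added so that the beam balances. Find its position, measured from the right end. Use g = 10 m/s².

x ≈ 4.85 m from the right end

Sum moments about the fulcrum (at 4.3 m from the right end) (the support reaction has zero arm there).
Beam weight: 19 × 10 = 190 N down at 3.45 m → arm 0.85 m, τ = 190 × 0.85 = 161.5 N·m clockwise.
Toolbox: 12 × 10 = 120 N down at 4.1 m → arm 0.2 m, τ = 120 × 0.2 = 24 N·m clockwise.
Net moment of existing loads = 185.5 N·m clockwise.
The crate weighs 34 × 10 = 340 N and must supply an equal counterclockwise moment, so its lever arm about the fulcrum is 185.5 / 340 = 0.546 m.
That puts it at 4.3 + 0.546 = 4.85 m from the right end.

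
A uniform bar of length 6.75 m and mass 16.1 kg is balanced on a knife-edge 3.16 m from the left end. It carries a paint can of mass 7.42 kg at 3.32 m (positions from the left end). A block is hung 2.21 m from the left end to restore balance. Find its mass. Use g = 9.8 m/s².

m ≈ 4.89 kg

Choose the knife-edge (at 3.16 m from the left end) as the axis so the support reaction has zero arm there.
Beam weight: 16.1 × 9.8 = 157.8 N down at 3.375 m → arm 0.215 m, τ = 157.8 × 0.215 = 33.93 N·m clockwise.
Paint can: 7.42 × 9.8 = 72.72 N down at 3.32 m → arm 0.16 m, τ = 72.72 × 0.16 = 11.64 N·m clockwise.
Net moment of known loads = 45.57 N·m clockwise.
An unknown mass m at 2.21 m has arm 0.95 m; its moment is m·g·0.95 counterclockwise.
For rotational equilibrium, m × 9.8 × 0.95 = 45.57, so m = 45.57 / (9.8 × 0.95) = 4.89 kg.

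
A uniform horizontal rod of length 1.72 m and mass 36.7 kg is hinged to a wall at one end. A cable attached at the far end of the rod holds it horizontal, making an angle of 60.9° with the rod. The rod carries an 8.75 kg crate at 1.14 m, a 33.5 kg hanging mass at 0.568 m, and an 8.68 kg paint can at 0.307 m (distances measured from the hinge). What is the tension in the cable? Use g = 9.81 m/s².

Choose the hinge as the axis so the unknown hinge reaction has zero arm there.
Beam weight: 36.7 × 9.81 = 360 N down at 0.86 m → arm 0.86 m, τ = 360 × 0.86 = 309.6 N·m clockwise.
Crate: 8.75 × 9.81 = 85.84 N down at 1.14 m → arm 1.14 m, τ = 85.84 × 1.14 = 97.86 N·m clockwise.
Hanging mass: 33.5 × 9.81 = 328.6 N down at 0.568 m → arm 0.568 m, τ = 328.6 × 0.568 = 186.6 N·m clockwise.
Paint can: 8.68 × 9.81 = 85.15 N down at 0.307 m → arm 0.307 m, τ = 85.15 × 0.307 = 26.14 N·m clockwise.
Total clockwise load moment = 620.2 N·m.
The cable tension T acts at 1.72 m; only its component perpendicular to the rod, T sinθ, produces torque. sin 60.9° = 0.8738.
Setting net torque to zero: T × 1.72 × 0.8738 = 620.2 → T = 620.2 / 1.503 = 413 N.

T ≈ 413 N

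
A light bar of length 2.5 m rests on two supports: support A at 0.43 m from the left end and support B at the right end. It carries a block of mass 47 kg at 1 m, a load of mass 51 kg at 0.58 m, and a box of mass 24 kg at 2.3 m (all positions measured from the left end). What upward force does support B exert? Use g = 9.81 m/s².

Taking torques about support A:
Block: 47 × 9.81 = 461.1 N down at 1 m → arm 0.57 m, τ = 461.1 × 0.57 = 262.8 N·m clockwise.
Load: 51 × 9.81 = 500.3 N down at 0.58 m → arm 0.15 m, τ = 500.3 × 0.15 = 75.05 N·m clockwise.
Box: 24 × 9.81 = 235.4 N down at 2.3 m → arm 1.87 m, τ = 235.4 × 1.87 = 440.2 N·m clockwise.
Net load moment about support A = 778 N·m clockwise.
Reaction R at support B is upward at 2.5 m, arm 2.07 m → moment R × 2.07 counterclockwise.
For rotational equilibrium, R × 2.07 = 778, so R = 376 N.

R_B ≈ 376 N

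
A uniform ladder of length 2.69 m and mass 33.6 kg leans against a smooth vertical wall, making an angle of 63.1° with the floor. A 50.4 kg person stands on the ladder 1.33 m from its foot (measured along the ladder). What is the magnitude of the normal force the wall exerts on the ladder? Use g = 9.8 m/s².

N_wall ≈ 207 N

Sum moments about the foot of the ladder (the floor normal and friction both act there and drop out).
Ladder weight 33.6×9.8 = 329.3 N acts at 1.345 m along the ladder; its horizontal arm is 1.345·cos63.1° = 0.6085 m → τ = 200.4 N·m clockwise.
Person: 50.4×9.8 = 493.9 N at 1.33 m → arm 0.6017 m → τ = 297.2 N·m clockwise.
Wall normal N acts horizontally at the top; its moment arm is the height L sinθ = 2.69·sin63.1° = 2.399 m, counterclockwise.
Στ = 0 ⇒ N × 2.399 = 497.6 ⇒ N = 207 N.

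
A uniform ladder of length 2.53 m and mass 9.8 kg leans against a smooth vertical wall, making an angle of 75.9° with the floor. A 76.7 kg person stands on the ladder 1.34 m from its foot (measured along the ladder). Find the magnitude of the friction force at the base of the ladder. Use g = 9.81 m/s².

Taking torques about the foot of the ladder:
Ladder weight 9.8×9.81 = 96.14 N acts at 1.265 m along the ladder; its horizontal arm is 1.265·cos75.9° = 0.3082 m → τ = 29.63 N·m clockwise.
Person: 76.7×9.81 = 752.4 N at 1.34 m → arm 0.3264 m → τ = 245.6 N·m clockwise.
Wall normal N acts horizontally at the top; its moment arm is the height L sinθ = 2.53·sin75.9° = 2.454 m, counterclockwise.
Στ = 0 ⇒ N × 2.454 = 275.2 ⇒ N = 112 N.
ΣFx = 0: friction at the foot balances the wall's push, so f = N_wall = 112 N.

f ≈ 112 N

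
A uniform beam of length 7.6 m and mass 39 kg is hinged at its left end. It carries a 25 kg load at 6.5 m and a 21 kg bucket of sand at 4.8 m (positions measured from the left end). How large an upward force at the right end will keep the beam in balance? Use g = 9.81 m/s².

Choose the left end as the axis so the unknown pivot reaction has zero arm there.
Beam weight: 39 × 9.81 = 382.6 N down at 3.8 m → arm 3.8 m, τ = 382.6 × 3.8 = 1454 N·m clockwise.
Load: 25 × 9.81 = 245.2 N down at 6.5 m → arm 6.5 m, τ = 245.2 × 6.5 = 1594 N·m clockwise.
Bucket of sand: 21 × 9.81 = 206 N down at 4.8 m → arm 4.8 m, τ = 206 × 4.8 = 988.8 N·m clockwise.
Net moment of the loads = 4037 N·m clockwise.
The upward force F acts at the right end, arm 7.6 m, giving F × 7.6 counterclockwise.
Balancing moments: F × 7.6 = 4037, giving F = 4037 / 7.6 = 531 N.

F ≈ 531 N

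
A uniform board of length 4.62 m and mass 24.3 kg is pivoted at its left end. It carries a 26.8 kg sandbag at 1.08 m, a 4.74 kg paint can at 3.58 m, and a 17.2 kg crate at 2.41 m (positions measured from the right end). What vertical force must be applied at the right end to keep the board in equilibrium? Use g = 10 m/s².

F ≈ 420 N

Take moments about the left end.
Beam weight: 24.3 × 10 = 243 N down at 2.31 m → arm 2.31 m, τ = 243 × 2.31 = 561.3 N·m clockwise.
Sandbag: 26.8 × 10 = 268 N down at 1.08 m → arm 3.54 m, τ = 268 × 3.54 = 948.7 N·m clockwise.
Paint can: 4.74 × 10 = 47.4 N down at 3.58 m → arm 1.04 m, τ = 47.4 × 1.04 = 49.3 N·m clockwise.
Crate: 17.2 × 10 = 172 N down at 2.41 m → arm 2.21 m, τ = 172 × 2.21 = 380.1 N·m clockwise.
Net moment of the loads = 1939 N·m clockwise.
The upward force F acts at the right end, arm 4.62 m, giving F × 4.62 counterclockwise.
Στ = 0 ⇒ F × 4.62 = 1939 ⇒ F = 1939 / 4.62 = 420 N.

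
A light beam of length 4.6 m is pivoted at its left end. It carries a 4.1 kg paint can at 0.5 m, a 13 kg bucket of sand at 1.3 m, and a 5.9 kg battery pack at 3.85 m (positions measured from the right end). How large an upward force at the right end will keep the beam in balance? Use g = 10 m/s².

Take moments about the left end.
Paint can: 4.1 × 10 = 41 N down at 0.5 m → arm 4.1 m, τ = 41 × 4.1 = 168.1 N·m clockwise.
Bucket of sand: 13 × 10 = 130 N down at 1.3 m → arm 3.3 m, τ = 130 × 3.3 = 429 N·m clockwise.
Battery pack: 5.9 × 10 = 59 N down at 3.85 m → arm 0.75 m, τ = 59 × 0.75 = 44.25 N·m clockwise.
Net moment of the loads = 641.4 N·m clockwise.
The upward force F acts at the right end, arm 4.6 m, giving F × 4.6 counterclockwise.
Setting net torque to zero: F × 4.6 = 641.4 → F = 641.4 / 4.6 = 139 N.

F ≈ 139 N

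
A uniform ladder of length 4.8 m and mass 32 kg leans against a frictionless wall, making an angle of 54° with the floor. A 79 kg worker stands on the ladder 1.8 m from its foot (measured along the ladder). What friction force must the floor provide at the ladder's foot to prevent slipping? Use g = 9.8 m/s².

f ≈ 325 N

Sum moments about the foot of the ladder (the floor normal and friction both act there and drop out).
Ladder weight 32×9.8 = 313.6 N acts at 2.4 m along the ladder; its horizontal arm is 2.4·cos54° = 1.411 m → τ = 442.5 N·m clockwise.
Worker: 79×9.8 = 774.2 N at 1.8 m → arm 1.058 m → τ = 819.1 N·m clockwise.
Wall normal N acts horizontally at the top; its moment arm is the height L sinθ = 4.8·sin54° = 3.883 m, counterclockwise.
Balancing moments: N × 3.883 = 1262, giving N = 325 N.
ΣFx = 0: friction at the foot balances the wall's push, so f = N_wall = 325 N.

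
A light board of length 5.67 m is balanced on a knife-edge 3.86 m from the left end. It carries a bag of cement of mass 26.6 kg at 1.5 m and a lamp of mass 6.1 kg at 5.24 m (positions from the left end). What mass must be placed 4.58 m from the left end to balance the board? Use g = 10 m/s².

m ≈ 75.5 kg

Take moments about the knife-edge (at 3.86 m from the left end).
Bag of cement: 26.6 × 10 = 266 N down at 1.5 m → arm 2.36 m, τ = 266 × 2.36 = 627.8 N·m counterclockwise.
Lamp: 6.1 × 10 = 61 N down at 5.24 m → arm 1.38 m, τ = 61 × 1.38 = 84.18 N·m clockwise.
Net moment of known loads = 543.6 N·m counterclockwise.
An unknown mass m at 4.58 m has arm 0.72 m; its moment is m·g·0.72 clockwise.
Στ = 0 ⇒ m × 10 × 0.72 = 543.6 ⇒ m = 543.6 / (10 × 0.72) = 75.5 kg.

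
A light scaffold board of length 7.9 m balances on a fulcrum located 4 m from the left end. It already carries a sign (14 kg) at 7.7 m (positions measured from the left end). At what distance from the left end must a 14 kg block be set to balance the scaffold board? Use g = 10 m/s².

Take moments about the fulcrum (at 4 m from the left end).
Sign: 14 × 10 = 140 N down at 7.7 m → arm 3.7 m, τ = 140 × 3.7 = 518 N·m clockwise.
Net moment of existing loads = 518 N·m clockwise.
The block weighs 14 × 10 = 140 N and must supply an equal counterclockwise moment, so its lever arm about the fulcrum is 518 / 140 = 3.7 m.
That puts it at 4 − 3.7 = 0.3 m from the left end.

x ≈ 0.3 m from the left end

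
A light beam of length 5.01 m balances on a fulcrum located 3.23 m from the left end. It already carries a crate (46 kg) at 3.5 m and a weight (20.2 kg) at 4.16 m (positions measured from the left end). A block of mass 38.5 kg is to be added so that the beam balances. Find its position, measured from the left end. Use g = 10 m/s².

About the fulcrum (at 3.23 m from the left end):
Crate: 46 × 10 = 460 N down at 3.5 m → arm 0.27 m, τ = 460 × 0.27 = 124.2 N·m clockwise.
Weight: 20.2 × 10 = 202 N down at 4.16 m → arm 0.93 m, τ = 202 × 0.93 = 187.9 N·m clockwise.
Net moment of existing loads = 312.1 N·m clockwise.
The block weighs 38.5 × 10 = 385 N and must supply an equal counterclockwise moment, so its lever arm about the fulcrum is 312.1 / 385 = 0.811 m.
That puts it at 3.23 − 0.811 = 2.42 m from the left end.

x ≈ 2.42 m from the left end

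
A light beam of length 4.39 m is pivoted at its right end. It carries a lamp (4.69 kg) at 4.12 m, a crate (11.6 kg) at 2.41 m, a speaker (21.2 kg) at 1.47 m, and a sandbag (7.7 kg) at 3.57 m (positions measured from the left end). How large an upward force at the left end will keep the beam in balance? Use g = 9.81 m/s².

F ≈ 207 N

Taking torques about the right end:
Lamp: 4.69 × 9.81 = 46.01 N down at 4.12 m → arm 0.27 m, τ = 46.01 × 0.27 = 12.42 N·m counterclockwise.
Crate: 11.6 × 9.81 = 113.8 N down at 2.41 m → arm 1.98 m, τ = 113.8 × 1.98 = 225.3 N·m counterclockwise.
Speaker: 21.2 × 9.81 = 208 N down at 1.47 m → arm 2.92 m, τ = 208 × 2.92 = 607.4 N·m counterclockwise.
Sandbag: 7.7 × 9.81 = 75.54 N down at 3.57 m → arm 0.82 m, τ = 75.54 × 0.82 = 61.94 N·m counterclockwise.
Net moment of the loads = 907.1 N·m counterclockwise.
The upward force F acts at the left end, arm 4.39 m, giving F × 4.39 clockwise.
For rotational equilibrium, F × 4.39 = 907.1, so F = 907.1 / 4.39 = 207 N.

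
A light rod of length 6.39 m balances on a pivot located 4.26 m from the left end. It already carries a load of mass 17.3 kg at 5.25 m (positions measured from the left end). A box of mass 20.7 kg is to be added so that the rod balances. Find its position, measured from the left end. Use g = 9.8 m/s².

Taking torques about the pivot (at 4.26 m from the left end):
Load: 17.3 × 9.8 = 169.5 N down at 5.25 m → arm 0.99 m, τ = 169.5 × 0.99 = 167.8 N·m clockwise.
Net moment of existing loads = 167.8 N·m clockwise.
The box weighs 20.7 × 9.8 = 202.9 N and must supply an equal counterclockwise moment, so its lever arm about the pivot is 167.8 / 202.9 = 0.827 m.
That puts it at 4.26 − 0.827 = 3.43 m from the left end.

x ≈ 3.43 m from the left end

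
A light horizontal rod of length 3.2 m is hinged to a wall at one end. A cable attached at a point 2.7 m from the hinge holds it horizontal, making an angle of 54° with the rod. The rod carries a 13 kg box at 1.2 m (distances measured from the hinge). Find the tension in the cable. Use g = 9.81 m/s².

T ≈ 70.1 N

Take moments about the hinge.
Box: 13 × 9.81 = 127.5 N down at 1.2 m → arm 1.2 m, τ = 127.5 × 1.2 = 153 N·m clockwise.
Total clockwise load moment = 153 N·m.
The cable tension T acts at 2.7 m; only its component perpendicular to the rod, T sinθ, produces torque. sin 54° = 0.809.
Balancing moments: T × 2.7 × 0.809 = 153, giving T = 153 / 2.184 = 70.1 N.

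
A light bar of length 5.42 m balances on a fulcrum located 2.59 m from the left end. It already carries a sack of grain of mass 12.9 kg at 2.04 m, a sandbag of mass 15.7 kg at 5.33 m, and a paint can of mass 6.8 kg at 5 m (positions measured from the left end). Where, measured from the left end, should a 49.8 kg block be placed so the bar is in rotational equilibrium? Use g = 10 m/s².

x ≈ 1.54 m from the left end

Sum moments about the fulcrum (at 2.59 m from the left end) (the support reaction has zero arm there).
Sack of grain: 12.9 × 10 = 129 N down at 2.04 m → arm 0.55 m, τ = 129 × 0.55 = 70.95 N·m counterclockwise.
Sandbag: 15.7 × 10 = 157 N down at 5.33 m → arm 2.74 m, τ = 157 × 2.74 = 430.2 N·m clockwise.
Paint can: 6.8 × 10 = 68 N down at 5 m → arm 2.41 m, τ = 68 × 2.41 = 163.9 N·m clockwise.
Net moment of existing loads = 523.1 N·m clockwise.
The block weighs 49.8 × 10 = 498 N and must supply an equal counterclockwise moment, so its lever arm about the fulcrum is 523.1 / 498 = 1.05 m.
That puts it at 2.59 − 1.05 = 1.54 m from the left end.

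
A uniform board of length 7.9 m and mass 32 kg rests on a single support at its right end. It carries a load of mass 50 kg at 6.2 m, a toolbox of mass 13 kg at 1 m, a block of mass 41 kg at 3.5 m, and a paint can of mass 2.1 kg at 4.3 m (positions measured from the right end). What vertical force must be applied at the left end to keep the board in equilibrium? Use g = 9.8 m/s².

About the right end:
Beam weight: 32 × 9.8 = 313.6 N down at 3.95 m → arm 3.95 m, τ = 313.6 × 3.95 = 1239 N·m counterclockwise.
Load: 50 × 9.8 = 490 N down at 6.2 m → arm 6.2 m, τ = 490 × 6.2 = 3038 N·m counterclockwise.
Toolbox: 13 × 9.8 = 127.4 N down at 1 m → arm 1 m, τ = 127.4 × 1 = 127.4 N·m counterclockwise.
Block: 41 × 9.8 = 401.8 N down at 3.5 m → arm 3.5 m, τ = 401.8 × 3.5 = 1406 N·m counterclockwise.
Paint can: 2.1 × 9.8 = 20.58 N down at 4.3 m → arm 4.3 m, τ = 20.58 × 4.3 = 88.49 N·m counterclockwise.
Net moment of the loads = 5899 N·m counterclockwise.
The upward force F acts at the left end, arm 7.9 m, giving F × 7.9 clockwise.
Στ = 0 ⇒ F × 7.9 = 5899 ⇒ F = 5899 / 7.9 = 747 N.

F ≈ 747 N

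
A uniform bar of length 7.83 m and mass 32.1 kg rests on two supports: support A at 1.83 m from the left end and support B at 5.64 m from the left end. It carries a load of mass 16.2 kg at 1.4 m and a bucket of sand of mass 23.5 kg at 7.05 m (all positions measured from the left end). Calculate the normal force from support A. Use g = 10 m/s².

Taking torques about support B:
Beam weight: 32.1 × 10 = 321 N down at 3.915 m → arm 1.725 m, τ = 321 × 1.725 = 553.7 N·m counterclockwise.
Load: 16.2 × 10 = 162 N down at 1.4 m → arm 4.24 m, τ = 162 × 4.24 = 686.9 N·m counterclockwise.
Bucket of sand: 23.5 × 10 = 235 N down at 7.05 m → arm 1.41 m, τ = 235 × 1.41 = 331.3 N·m clockwise.
Net load moment about support B = 909.3 N·m counterclockwise.
Reaction R at support A is upward at 1.83 m, arm 3.81 m → moment R × 3.81 clockwise.
For rotational equilibrium, R × 3.81 = 909.3, so R = 239 N.

R_A ≈ 239 N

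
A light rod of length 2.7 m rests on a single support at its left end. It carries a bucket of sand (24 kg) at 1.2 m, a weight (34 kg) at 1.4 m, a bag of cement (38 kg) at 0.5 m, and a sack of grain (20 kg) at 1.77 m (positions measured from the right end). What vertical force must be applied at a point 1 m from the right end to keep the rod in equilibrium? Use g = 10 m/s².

F ≈ 1070 N

Sum moments about the left end (the unknown pivot reaction has zero arm there).
Bucket of sand: 24 × 10 = 240 N down at 1.2 m → arm 1.5 m, τ = 240 × 1.5 = 360 N·m clockwise.
Weight: 34 × 10 = 340 N down at 1.4 m → arm 1.3 m, τ = 340 × 1.3 = 442 N·m clockwise.
Bag of cement: 38 × 10 = 380 N down at 0.5 m → arm 2.2 m, τ = 380 × 2.2 = 836 N·m clockwise.
Sack of grain: 20 × 10 = 200 N down at 1.77 m → arm 0.93 m, τ = 200 × 0.93 = 186 N·m clockwise.
Net moment of the loads = 1824 N·m clockwise.
The upward force F acts at a point 1 m from the right end, arm 1.7 m, giving F × 1.7 counterclockwise.
For rotational equilibrium, F × 1.7 = 1824, so F = 1824 / 1.7 = 1070 N.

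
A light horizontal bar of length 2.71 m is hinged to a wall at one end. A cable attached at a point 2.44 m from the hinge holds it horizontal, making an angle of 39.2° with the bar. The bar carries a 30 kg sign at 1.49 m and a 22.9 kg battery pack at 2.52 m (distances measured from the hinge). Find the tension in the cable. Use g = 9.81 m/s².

T ≈ 651 N

Choose the hinge as the axis so the unknown hinge reaction has zero arm there.
Sign: 30 × 9.81 = 294.3 N down at 1.49 m → arm 1.49 m, τ = 294.3 × 1.49 = 438.5 N·m clockwise.
Battery pack: 22.9 × 9.81 = 224.6 N down at 2.52 m → arm 2.52 m, τ = 224.6 × 2.52 = 566 N·m clockwise.
Total clockwise load moment = 1004 N·m.
The cable tension T acts at 2.44 m; only its component perpendicular to the bar, T sinθ, produces torque. sin 39.2° = 0.632.
For rotational equilibrium, T × 2.44 × 0.632 = 1004, so T = 1004 / 1.542 = 651 N.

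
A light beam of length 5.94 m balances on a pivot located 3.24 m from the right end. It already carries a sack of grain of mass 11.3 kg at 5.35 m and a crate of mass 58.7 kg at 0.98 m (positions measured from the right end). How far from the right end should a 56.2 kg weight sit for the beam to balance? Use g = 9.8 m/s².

x ≈ 5.18 m from the right end

Take moments about the pivot (at 3.24 m from the right end).
Sack of grain: 11.3 × 9.8 = 110.7 N down at 5.35 m → arm 2.11 m, τ = 110.7 × 2.11 = 233.6 N·m counterclockwise.
Crate: 58.7 × 9.8 = 575.3 N down at 0.98 m → arm 2.26 m, τ = 575.3 × 2.26 = 1300 N·m clockwise.
Net moment of existing loads = 1066 N·m clockwise.
The weight weighs 56.2 × 9.8 = 550.8 N and must supply an equal counterclockwise moment, so its lever arm about the pivot is 1066 / 550.8 = 1.94 m.
That puts it at 3.24 + 1.94 = 5.18 m from the right end.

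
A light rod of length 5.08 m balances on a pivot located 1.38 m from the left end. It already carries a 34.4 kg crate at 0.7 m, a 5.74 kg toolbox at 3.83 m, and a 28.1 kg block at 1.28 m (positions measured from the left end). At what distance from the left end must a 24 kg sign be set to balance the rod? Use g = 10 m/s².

x ≈ 1.89 m from the left end

Choose the pivot (at 1.38 m from the left end) as the axis so the support reaction has zero arm there.
Crate: 34.4 × 10 = 344 N down at 0.7 m → arm 0.68 m, τ = 344 × 0.68 = 233.9 N·m counterclockwise.
Toolbox: 5.74 × 10 = 57.4 N down at 3.83 m → arm 2.45 m, τ = 57.4 × 2.45 = 140.6 N·m clockwise.
Block: 28.1 × 10 = 281 N down at 1.28 m → arm 0.1 m, τ = 281 × 0.1 = 28.1 N·m counterclockwise.
Net moment of existing loads = 121.4 N·m counterclockwise.
The sign weighs 24 × 10 = 240 N and must supply an equal clockwise moment, so its lever arm about the pivot is 121.4 / 240 = 0.506 m.
That puts it at 1.38 + 0.506 = 1.89 m from the left end.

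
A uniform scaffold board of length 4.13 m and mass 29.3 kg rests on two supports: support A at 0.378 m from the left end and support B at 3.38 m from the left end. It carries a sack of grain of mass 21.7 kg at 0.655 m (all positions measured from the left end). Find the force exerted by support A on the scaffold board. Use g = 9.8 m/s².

Sum moments about support B (its reaction then has zero moment arm).
Beam weight: 29.3 × 9.8 = 287.1 N down at 2.065 m → arm 1.315 m, τ = 287.1 × 1.315 = 377.5 N·m counterclockwise.
Sack of grain: 21.7 × 9.8 = 212.7 N down at 0.655 m → arm 2.725 m, τ = 212.7 × 2.725 = 579.6 N·m counterclockwise.
Net load moment about support B = 957.1 N·m counterclockwise.
Reaction R at support A is upward at 0.378 m, arm 3.002 m → moment R × 3.002 clockwise.
Στ = 0 ⇒ R × 3.002 = 957.1 ⇒ R = 319 N.

R_A ≈ 319 N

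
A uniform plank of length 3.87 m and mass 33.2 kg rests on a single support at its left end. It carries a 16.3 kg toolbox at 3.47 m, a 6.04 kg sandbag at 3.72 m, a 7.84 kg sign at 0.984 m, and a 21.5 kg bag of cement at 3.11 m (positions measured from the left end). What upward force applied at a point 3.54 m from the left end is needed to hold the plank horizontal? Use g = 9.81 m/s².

Choose the left end as the axis so the unknown pivot reaction has zero arm there.
Beam weight: 33.2 × 9.81 = 325.7 N down at 1.935 m → arm 1.935 m, τ = 325.7 × 1.935 = 630.2 N·m clockwise.
Toolbox: 16.3 × 9.81 = 159.9 N down at 3.47 m → arm 3.47 m, τ = 159.9 × 3.47 = 554.9 N·m clockwise.
Sandbag: 6.04 × 9.81 = 59.25 N down at 3.72 m → arm 3.72 m, τ = 59.25 × 3.72 = 220.4 N·m clockwise.
Sign: 7.84 × 9.81 = 76.91 N down at 0.984 m → arm 0.984 m, τ = 76.91 × 0.984 = 75.68 N·m clockwise.
Bag of cement: 21.5 × 9.81 = 210.9 N down at 3.11 m → arm 3.11 m, τ = 210.9 × 3.11 = 655.9 N·m clockwise.
Net moment of the loads = 2137 N·m clockwise.
The upward force F acts at a point 3.54 m from the left end, arm 3.54 m, giving F × 3.54 counterclockwise.
Balancing moments: F × 3.54 = 2137, giving F = 2137 / 3.54 = 604 N.

F ≈ 604 N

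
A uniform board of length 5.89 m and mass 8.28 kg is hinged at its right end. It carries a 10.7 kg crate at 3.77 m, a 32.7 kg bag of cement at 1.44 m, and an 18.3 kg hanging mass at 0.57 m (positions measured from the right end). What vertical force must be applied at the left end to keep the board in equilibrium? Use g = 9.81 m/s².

F ≈ 204 N

Take moments about the right end.
Beam weight: 8.28 × 9.81 = 81.23 N down at 2.945 m → arm 2.945 m, τ = 81.23 × 2.945 = 239.2 N·m counterclockwise.
Crate: 10.7 × 9.81 = 105 N down at 3.77 m → arm 3.77 m, τ = 105 × 3.77 = 395.9 N·m counterclockwise.
Bag of cement: 32.7 × 9.81 = 320.8 N down at 1.44 m → arm 1.44 m, τ = 320.8 × 1.44 = 462 N·m counterclockwise.
Hanging mass: 18.3 × 9.81 = 179.5 N down at 0.57 m → arm 0.57 m, τ = 179.5 × 0.57 = 102.3 N·m counterclockwise.
Net moment of the loads = 1199 N·m counterclockwise.
The upward force F acts at the left end, arm 5.89 m, giving F × 5.89 clockwise.
Balancing moments: F × 5.89 = 1199, giving F = 1199 / 5.89 = 204 N.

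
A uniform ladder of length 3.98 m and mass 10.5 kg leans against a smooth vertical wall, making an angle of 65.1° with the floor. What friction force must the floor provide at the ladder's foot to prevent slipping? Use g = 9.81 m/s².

Take moments about the foot of the ladder.
Ladder weight 10.5×9.81 = 103 N acts at 1.99 m along the ladder; its horizontal arm is 1.99·cos65.1° = 0.8379 m → τ = 86.3 N·m clockwise.
Wall normal N acts horizontally at the top; its moment arm is the height L sinθ = 3.98·sin65.1° = 3.61 m, counterclockwise.
For rotational equilibrium, N × 3.61 = 86.3, so N = 23.9 N.
ΣFx = 0: friction at the foot balances the wall's push, so f = N_wall = 23.9 N.

f ≈ 23.9 N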